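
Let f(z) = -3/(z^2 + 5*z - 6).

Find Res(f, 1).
Write f(z) = P(z)/Q(z) with P(z) = -3 and Q(z) = z^2 + 5*z - 6.
The denominator factors as Q(z) = (z + 6)*(z - 1), so z = 1 is a simple zero of Q and P is analytic there; z = 1 is therefore a simple pole and
  Res(f, z₀) = P(z₀)/Q'(z₀).

Q'(z) = 2*z + 5, so Q'(1) = 7.
P(1) = -3.

Res(f, 1) = (-3)/(7) = -3/7

Final answer: -3/7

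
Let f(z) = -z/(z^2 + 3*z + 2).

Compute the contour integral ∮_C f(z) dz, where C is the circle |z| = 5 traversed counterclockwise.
By the residue theorem, ∮_C f(z) dz = 2πi · (sum of the residues of f at the poles inside |z| = 5).

The denominator factors as (z + 1)*(z + 2), so the singularities of f are simple poles at z = -1, z = -2.
  |-1|² = 1 < 25 = 5², so this pole is inside the contour.
  |-2|² = 4 < 25 = 5², so this pole is inside the contour.

With P(z) = -z and Q(z) = z^2 + 3*z + 2, each pole is simple, so Res(f, z₀) = P(z₀)/Q'(z₀) with Q'(z) = 2*z + 3.
  Res(f, -1) = P(-1)/Q'(-1) = (1)/(1) = 1
  Res(f, -2) = P(-2)/Q'(-2) = (2)/(-1) = -2

Sum of residues inside C: -1
∮_C f(z) dz = 2πi · (-1) = -2*I*pi

Final answer: -2*I*pi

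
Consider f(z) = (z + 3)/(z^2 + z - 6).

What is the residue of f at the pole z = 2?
Write f(z) = P(z)/Q(z) with P(z) = z + 3 and Q(z) = z^2 + z - 6.
The denominator factors as Q(z) = (z + 3)*(z - 2), so z = 2 is a simple zero of Q and P is analytic there; z = 2 is therefore a simple pole and
  Res(f, z₀) = P(z₀)/Q'(z₀).

Q'(z) = 2*z + 1, so Q'(2) = 5.
P(2) = 5.

Res(f, 2) = (5)/(5) = 1

Final answer: 1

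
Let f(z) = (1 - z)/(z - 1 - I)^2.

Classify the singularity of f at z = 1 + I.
Write f(z) = g(z)/(z - 1 - I)^2 with g(z) = 1 - z.
g is entire and g(1 + I) = -I ≠ 0, so no factor of (z - 1 - I) cancels: the Laurent expansion of f about z = 1 + I starts at the power -2, i.e. lim_{z→z₀} (z - z₀)^2 f(z) = -I is finite and nonzero.
So z = 1 + I is a pole of order 2.

Final answer: pole of order 2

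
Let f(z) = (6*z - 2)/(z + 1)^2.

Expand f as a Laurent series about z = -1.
Put w = z - (-1), i.e. z = w - 1. The denominator is w^2, so it suffices to rewrite the numerator in powers of w.

P(z) = 6*z - 2
P(w - 1) = -8 + 6*w

Dividing each term by w^2:
  f = -8/w^2 + 6/w

Substituting back w = z + 1:
  f(z) = -8/(z + 1)^2 + 6/(z + 1)

The series is finite because the numerator is a polynomial; the negative powers form the principal part, and the coefficient of 1/(z + 1) gives Res(f, -1) = 6.

Final answer: -8/(z + 1)^2 + 6/(z + 1)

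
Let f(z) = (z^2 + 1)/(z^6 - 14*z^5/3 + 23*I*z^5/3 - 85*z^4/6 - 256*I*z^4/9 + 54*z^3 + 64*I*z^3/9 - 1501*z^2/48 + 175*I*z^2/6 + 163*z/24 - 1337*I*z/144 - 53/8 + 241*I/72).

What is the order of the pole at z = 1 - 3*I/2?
Factor the denominator:
  z^6 - 14*z^5/3 + 23*I*z^5/3 - 85*z^4/6 - 256*I*z^4/9 + 54*z^3 + 64*I*z^3/9 - 1501*z^2/48 + 175*I*z^2/6 + 163*z/24 - 1337*I*z/144 - 53/8 + 241*I/72 = (z - 1 + 3*I/2)^4*(z - I/3)*(z - 2/3 + 2*I)

The numerator P(z) = z^2 + 1 has P(1 - 3*I/2) = -1/4 - 3*I ≠ 0, so no factor of (z - 1 + 3*I/2) cancels.
Near z = 1 - 3*I/2 we can therefore write f(z) = g(z)/(z - 1 + 3*I/2)^4 with g analytic at 1 - 3*I/2 and g(1 - 3*I/2) ≠ 0 (g is the numerator divided by the remaining denominator factors).

Hence z = 1 - 3*I/2 is a pole of order 4.

Final answer: 4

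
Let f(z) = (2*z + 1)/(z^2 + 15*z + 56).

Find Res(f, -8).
Write f(z) = P(z)/Q(z) with P(z) = 2*z + 1 and Q(z) = z^2 + 15*z + 56.
The denominator factors as Q(z) = (z + 7)*(z + 8), so z = -8 is a simple zero of Q and P is analytic there; z = -8 is therefore a simple pole and
  Res(f, z₀) = P(z₀)/Q'(z₀).

Q'(z) = 2*z + 15, so Q'(-8) = -1.
P(-8) = -15.

Res(f, -8) = (-15)/(-1) = 15

Final answer: 15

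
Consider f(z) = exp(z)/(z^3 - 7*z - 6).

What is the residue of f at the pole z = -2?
exp(-2)/5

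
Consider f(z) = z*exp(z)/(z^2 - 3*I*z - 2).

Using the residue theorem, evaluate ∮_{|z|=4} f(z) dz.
By the residue theorem, ∮_C f(z) dz = 2πi · (sum of the residues of f at the poles inside |z| = 4).

The denominator factors as (z - 2*I)*(z - I), so the singularities of f are simple poles at z = 2*I, z = I.
  |2*I|² = 4 < 16 = 4², so this pole is inside the contour.
  |I|² = 1 < 16 = 4², so this pole is inside the contour.

With P(z) = z*exp(z) and Q(z) = z^2 - 3*I*z - 2, each pole is simple, so Res(f, z₀) = P(z₀)/Q'(z₀) with Q'(z) = 2*z - 3*I.
  Res(f, 2*I) = P(2*I)/Q'(2*I) = (2*I*exp(2*I))/(I) = 2*exp(2*I)
  Res(f, I) = P(I)/Q'(I) = (I*exp(I))/(-I) = -exp(I)

Sum of residues inside C: -exp(I) + 2*exp(2*I)
∮_C f(z) dz = 2πi · (-exp(I) + 2*exp(2*I)) = 4*I*pi*exp(2*I) - 2*I*pi*exp(I)

Final answer: 4*I*pi*exp(2*I) - 2*I*pi*exp(I)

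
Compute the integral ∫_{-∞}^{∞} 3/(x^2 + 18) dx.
sqrt(2)*pi/2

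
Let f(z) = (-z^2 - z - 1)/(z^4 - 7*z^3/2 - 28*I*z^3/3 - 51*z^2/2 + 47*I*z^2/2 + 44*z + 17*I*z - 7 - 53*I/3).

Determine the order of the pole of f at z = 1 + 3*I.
Factor the denominator:
  z^4 - 7*z^3/2 - 28*I*z^3/3 - 51*z^2/2 + 47*I*z^2/2 + 44*z + 17*I*z - 7 - 53*I/3 = (z - 1 - 3*I)^3*(z - 1/2 - I/3)

The numerator P(z) = -z^2 - z - 1 has P(1 + 3*I) = 6 - 9*I ≠ 0, so no factor of (z - 1 - 3*I) cancels.
Near z = 1 + 3*I we can therefore write f(z) = g(z)/(z - 1 - 3*I)^3 with g analytic at 1 + 3*I and g(1 + 3*I) ≠ 0 (g is the numerator divided by the remaining denominator factors).

Hence z = 1 + 3*I is a pole of order 3.

Final answer: 3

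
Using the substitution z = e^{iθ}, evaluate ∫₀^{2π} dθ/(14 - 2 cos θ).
Call the integral J. The integrand is 2π-periodic and we integrate over a full period, so shifting θ does not change the value (θ → θ + π flips the sign of the trig term). Hence
  J = ∫₀^{2π} dθ/(14 + 2 cos θ).
Put z = e^{iθ}: then cos θ = (z + 1/z)/2, dθ = dz/(iz), and z runs once counterclockwise around |z| = 1:
  J = ∮_{|z|=1} 1/(14 + 2*(z + 1/z)/2) · dz/(iz) = (2/i) ∮_{|z|=1} dz/(2*z^2 + 28*z + 2).
The roots of 2*z^2 + 28*z + 2 are z = (-14 ± sqrt(14^2 - 2^2))/2, with sqrt(192) = 8*sqrt(3); their product is 1, so only z₊ = -7 + 4*sqrt(3) lies inside the unit circle (z₋ = -7 - 4*sqrt(3) lies outside).
z₊ is a simple zero of q(z) = 2*z^2 + 28*z + 2, so Res(1/q, z₊) = 1/q'(z₊) with q'(z) = 4*z + 28; and q'(z₊) = 2*(z₊ - z₋) = 16*sqrt(3).
Therefore J = (2/i) · 2πi · 1/(16*sqrt(3)) = 2*pi/(8*sqrt(3)) = sqrt(3)*pi/12

Final answer: sqrt(3)*pi/12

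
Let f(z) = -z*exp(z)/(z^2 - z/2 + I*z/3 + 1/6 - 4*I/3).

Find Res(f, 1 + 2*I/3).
Write f(z) = P(z)/Q(z) with P(z) = -z*exp(z) and Q(z) = z^2 - z/2 + I*z/3 + 1/6 - 4*I/3.
The denominator factors as Q(z) = (z + 1/2 + I)*(z - 1 - 2*I/3), so z = 1 + 2*I/3 is a simple zero of Q and P is analytic there; z = 1 + 2*I/3 is therefore a simple pole and
  Res(f, z₀) = P(z₀)/Q'(z₀).

Q'(z) = 2*z - 1/2 + I/3, so Q'(1 + 2*I/3) = 3/2 + 5*I/3.
P(1 + 2*I/3) = (-1 - 2*I/3)*exp(1 + 2*I/3).

Res(f, 1 + 2*I/3) = ((-1 - 2*I/3)*exp(1 + 2*I/3))/(3/2 + 5*I/3) = (-94/181 + 24*I/181)*exp(1 + 2*I/3)

Final answer: (-94/181 + 24*I/181)*exp(1 + 2*I/3)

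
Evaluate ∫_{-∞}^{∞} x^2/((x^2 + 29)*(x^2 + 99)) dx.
Let f(z) = z^2/((z^2 + 29)*(z^2 + 99)). The denominator has no real zeros and deg Q - deg P = 2 ≥ 2, so the integral of f over the upper semicircle |z| = R tends to 0 as R → ∞. Closing the contour in the upper half-plane,
  ∫_{-∞}^{∞} f(x) dx = 2πi · Σ Res(f, z_k)  over the poles with Im z_k > 0.

Zeros of the denominator: z^2 + 99 = 0 gives z = ±3*sqrt(11)*I; z^2 + 29 = 0 gives z = ±sqrt(29)*I.
Upper half-plane: z = 3*sqrt(11)*I, z = sqrt(29)*I (simple).

Each pole is a simple zero of Q(z) = z^4 + 128*z^2 + 2871, so Res(f, z₀) = P(z₀)/Q'(z₀) with P(z) = z^2, Q'(z) = 4*z^3 + 256*z:
  Res(f, 3*sqrt(11)*I) = (-99)/(-420*sqrt(11)*I) = -3*sqrt(11)*I/140
  Res(f, sqrt(29)*I) = (-29)/(140*sqrt(29)*I) = sqrt(29)*I/140

Sum of residues: I*(-3*sqrt(11) + sqrt(29))/140
∫_{-∞}^{∞} f(x) dx = 2πi · (I*(-3*sqrt(11) + sqrt(29))/140) = pi*(-sqrt(29) + 3*sqrt(11))/70

Final answer: pi*(-sqrt(29) + 3*sqrt(11))/70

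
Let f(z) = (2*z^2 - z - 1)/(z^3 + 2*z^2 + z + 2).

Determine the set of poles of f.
The singularities of f are the zeros of the denominator. Factoring,
  z^3 + 2*z^2 + z + 2 = (z - I)*(z + 2)*(z + I)
so the candidates are z = I, z = -2, z = -I.

Check the numerator P(z) = 2*z^2 - z - 1 at each one:
  P(I) = -3 - I ≠ 0, so z = I is a (simple) pole.
  P(-2) = 9 ≠ 0, so z = -2 is a (simple) pole.
  P(-I) = -3 + I ≠ 0, so z = -I is a (simple) pole.

Poles of f: {-2, -I, I}

Final answer: {-2, -I, I}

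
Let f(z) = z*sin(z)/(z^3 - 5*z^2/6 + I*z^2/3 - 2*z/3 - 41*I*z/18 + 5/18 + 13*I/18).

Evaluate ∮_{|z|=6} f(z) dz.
pi*(-444/1625 - 192*I/1625)*sin(1/3) + pi*(168/325 + 204*I/325)*sin(3/2 + 2*I/3) + pi*(396/1625 + 828*I/1625)*sin(1 + I)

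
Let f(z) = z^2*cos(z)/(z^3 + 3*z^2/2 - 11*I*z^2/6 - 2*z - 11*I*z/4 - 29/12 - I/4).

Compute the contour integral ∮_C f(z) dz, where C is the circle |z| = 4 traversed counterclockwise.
By the residue theorem, ∮_C f(z) dz = 2πi · (sum of the residues of f at the poles inside |z| = 4).

The denominator factors as (z - 1 - I)*(z + 3/2 - I/3)*(z + 1 - I/2), so the singularities of f are simple poles at z = 1 + I, z = -3/2 + I/3, z = -1 + I/2.
  |1 + I|² = 2 < 16 = 4², so this pole is inside the contour.
  |-3/2 + I/3|² = 85/36 < 16 = 4², so this pole is inside the contour.
  |-1 + I/2|² = 5/4 < 16 = 4², so this pole is inside the contour.

With P(z) = z^2*cos(z) and Q(z) = z^3 + 3*z^2/2 - 11*I*z^2/6 - 2*z - 11*I*z/4 - 29/12 - I/4, each pole is simple, so Res(f, z₀) = P(z₀)/Q'(z₀) with Q'(z) = 3*z^2 + 3*z - 11*I*z/3 - 2 - 11*I/4.
  Res(f, 1 + I) = P(1 + I)/Q'(1 + I) = (2*I*cos(1 + I))/(14/3 + 31*I/12) = (744/4097 + 1344*I/4097)*cos(1 + I)
  Res(f, -3/2 + I/3) = P(-3/2 + I/3)/Q'(-3/2 + I/3) = ((77/36 - I)*cos(3/2 - I/3))/(41/36 + 3*I/4) = (437/482 - 711*I/482)*cos(3/2 - I/3)
  Res(f, -1 + I/2) = P(-1 + I/2)/Q'(-1 + I/2) = ((3/4 - I)*cos(1 - I/2))/(-11/12 - 7*I/12) = (-3/34 + 39*I/34)*cos(1 - I/2)

Sum of residues inside C: (744/4097 + 1344*I/4097)*cos(1 + I) + (437/482 - 711*I/482)*cos(3/2 - I/3) + (-3/34 + 39*I/34)*cos(1 - I/2)
∮_C f(z) dz = 2πi · ((744/4097 + 1344*I/4097)*cos(1 + I) + (437/482 - 711*I/482)*cos(3/2 - I/3) + (-3/34 + 39*I/34)*cos(1 - I/2)) = pi*(-39/17 - 3*I/17)*cos(1 - I/2) + pi*(-2688/4097 + 1488*I/4097)*cos(1 + I) + pi*(711/241 + 437*I/241)*cos(3/2 - I/3)

Final answer: pi*(-39/17 - 3*I/17)*cos(1 - I/2) + pi*(-2688/4097 + 1488*I/4097)*cos(1 + I) + pi*(711/241 + 437*I/241)*cos(3/2 - I/3)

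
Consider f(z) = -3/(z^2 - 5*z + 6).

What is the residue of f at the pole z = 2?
Write f(z) = P(z)/Q(z) with P(z) = -3 and Q(z) = z^2 - 5*z + 6.
The denominator factors as Q(z) = (z - 2)*(z - 3), so z = 2 is a simple zero of Q and P is analytic there; z = 2 is therefore a simple pole and
  Res(f, z₀) = P(z₀)/Q'(z₀).

Q'(z) = 2*z - 5, so Q'(2) = -1.
P(2) = -3.

Res(f, 2) = (-3)/(-1) = 3

Final answer: 3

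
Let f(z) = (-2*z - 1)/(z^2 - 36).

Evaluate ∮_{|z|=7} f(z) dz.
-4*I*pi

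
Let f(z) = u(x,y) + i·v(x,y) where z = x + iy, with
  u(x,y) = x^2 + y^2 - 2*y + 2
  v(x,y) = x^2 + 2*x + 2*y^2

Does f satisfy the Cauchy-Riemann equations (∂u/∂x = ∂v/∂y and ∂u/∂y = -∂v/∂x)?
∂u/∂x = 2*x
∂v/∂y = 4*y
∂u/∂y = 2*y - 2
∂v/∂x = 2*x + 2
∂u/∂x ≠ ∂v/∂y and ∂u/∂y ≠ -∂v/∂x; the Cauchy-Riemann equations are not satisfied, so f is not analytic.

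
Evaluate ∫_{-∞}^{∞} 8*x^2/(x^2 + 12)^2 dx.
Let f(z) = 8*z^2/(z^2 + 12)^2. The denominator has no real zeros and deg Q - deg P = 2 ≥ 2, so the integral of f over the upper semicircle |z| = R tends to 0 as R → ∞. Closing the contour in the upper half-plane,
  ∫_{-∞}^{∞} f(x) dx = 2πi · Σ Res(f, z_k)  over the poles with Im z_k > 0.

Zeros of the denominator: z^2 + 12 = 0 gives z = ±2*sqrt(3)*I.
Upper half-plane: z = 2*sqrt(3)*I (a pole of order 2).

Write f(z) = g(z)/(z - 2*sqrt(3)*I)^2 with g(z) = 8*z^2/(z + 2*sqrt(3)*I)^2. For a double pole, Res(f, z₀) = g'(z₀):
  g'(z) = 32*sqrt(3)*I*z/(z + 2*sqrt(3)*I)^3
  Res(f, 2*sqrt(3)*I) = g'(2*sqrt(3)*I) = -sqrt(3)*I/3

∫_{-∞}^{∞} f(x) dx = 2πi · (-sqrt(3)*I/3) = 2*sqrt(3)*pi/3

Final answer: 2*sqrt(3)*pi/3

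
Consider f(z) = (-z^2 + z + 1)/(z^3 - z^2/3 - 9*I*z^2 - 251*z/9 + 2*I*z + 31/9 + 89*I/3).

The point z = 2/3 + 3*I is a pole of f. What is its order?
2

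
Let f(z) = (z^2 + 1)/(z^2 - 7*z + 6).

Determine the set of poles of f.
The singularities of f are the zeros of the denominator. Factoring,
  z^2 - 7*z + 6 = (z - 6)*(z - 1)
so the candidates are z = 6, z = 1.

Check the numerator P(z) = z^2 + 1 at each one:
  P(6) = 37 ≠ 0, so z = 6 is a (simple) pole.
  P(1) = 2 ≠ 0, so z = 1 is a (simple) pole.

Poles of f: {1, 6}

Final answer: {1, 6}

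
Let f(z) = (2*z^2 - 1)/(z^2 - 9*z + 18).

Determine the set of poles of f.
The singularities of f are the zeros of the denominator. Factoring,
  z^2 - 9*z + 18 = (z - 3)*(z - 6)
so the candidates are z = 3, z = 6.

Check the numerator P(z) = 2*z^2 - 1 at each one:
  P(3) = 17 ≠ 0, so z = 3 is a (simple) pole.
  P(6) = 71 ≠ 0, so z = 6 is a (simple) pole.

Poles of f: {3, 6}

Final answer: {3, 6}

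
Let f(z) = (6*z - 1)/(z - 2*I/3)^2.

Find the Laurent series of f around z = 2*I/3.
(-1 + 4*I)/(z - 2*I/3)^2 + 6/(z - 2*I/3)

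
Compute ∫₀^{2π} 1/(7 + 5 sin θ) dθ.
Call the integral J. The integrand is 2π-periodic and we integrate over a full period, so shifting θ does not change the value (θ → θ + π/2 turns sin θ into cos θ). Hence
  J = ∫₀^{2π} dθ/(7 + 5 cos θ).
Put z = e^{iθ}: then cos θ = (z + 1/z)/2, dθ = dz/(iz), and z runs once counterclockwise around |z| = 1:
  J = ∮_{|z|=1} 1/(7 + 5*(z + 1/z)/2) · dz/(iz) = (2/i) ∮_{|z|=1} dz/(5*z^2 + 14*z + 5).
The roots of 5*z^2 + 14*z + 5 are z = (-7 ± sqrt(7^2 - 5^2))/5, with sqrt(24) = 2*sqrt(6); their product is 1, so only z₊ = -7/5 + 2*sqrt(6)/5 lies inside the unit circle (z₋ = -7/5 - 2*sqrt(6)/5 lies outside).
z₊ is a simple zero of q(z) = 5*z^2 + 14*z + 5, so Res(1/q, z₊) = 1/q'(z₊) with q'(z) = 10*z + 14; and q'(z₊) = 5*(z₊ - z₋) = 4*sqrt(6).
Therefore J = (2/i) · 2πi · 1/(4*sqrt(6)) = 2*pi/(2*sqrt(6)) = sqrt(6)*pi/6

Final answer: sqrt(6)*pi/6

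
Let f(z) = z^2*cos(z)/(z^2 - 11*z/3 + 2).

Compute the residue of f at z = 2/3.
Write f(z) = P(z)/Q(z) with P(z) = z^2*cos(z) and Q(z) = z^2 - 11*z/3 + 2.
The denominator factors as Q(z) = (z - 2/3)*(z - 3), so z = 2/3 is a simple zero of Q and P is analytic there; z = 2/3 is therefore a simple pole and
  Res(f, z₀) = P(z₀)/Q'(z₀).

Q'(z) = 2*z - 11/3, so Q'(2/3) = -7/3.
P(2/3) = 4*cos(2/3)/9.

Res(f, 2/3) = (4*cos(2/3)/9)/(-7/3) = -4*cos(2/3)/21

Final answer: -4*cos(2/3)/21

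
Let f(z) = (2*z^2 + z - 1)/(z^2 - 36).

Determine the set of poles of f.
{-6, 6}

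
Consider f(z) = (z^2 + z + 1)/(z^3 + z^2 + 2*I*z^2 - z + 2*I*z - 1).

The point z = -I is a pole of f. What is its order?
Factor the denominator:
  z^3 + z^2 + 2*I*z^2 - z + 2*I*z - 1 = (z + I)^2*(z + 1)

The numerator P(z) = z^2 + z + 1 has P(-I) = -I ≠ 0, so no factor of (z + I) cancels.
Near z = -I we can therefore write f(z) = g(z)/(z + I)^2 with g analytic at -I and g(-I) ≠ 0 (g is the numerator divided by the remaining denominator factors).

Hence z = -I is a pole of order 2.

Final answer: 2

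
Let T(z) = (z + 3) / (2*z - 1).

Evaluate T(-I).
Substitute z = -I:
  numerator:   (-I) + 3 = 3 - I
  denominator: 2*(-I) - 1 = -1 - 2*I
T(-I) = (3 - I)/(-1 - 2*I); multiplying numerator and denominator by the conjugate -1 + 2*I gives (-1 + 7*I)/5 = -1/5 + 7*I/5

Final answer: -1/5 + 7*I/5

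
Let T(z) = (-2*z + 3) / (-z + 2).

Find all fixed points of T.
T(z) = z means -2*z + 3 = z*(-z + 2), i.e.
  -z^2 + 4*z - 3 = 0.
Discriminant: (4)^2 - 4*(-1)*(-3) = 4, so the roots are real.
  z = (-4 ± sqrt(4))/(2*(-1))
Fixed points: {1, 3}

Final answer: {1, 3}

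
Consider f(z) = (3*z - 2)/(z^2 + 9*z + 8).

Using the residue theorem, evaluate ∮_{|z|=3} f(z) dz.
-10*I*pi/7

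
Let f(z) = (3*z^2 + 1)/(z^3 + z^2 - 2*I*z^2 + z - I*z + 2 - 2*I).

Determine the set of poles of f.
The singularities of f are the zeros of the denominator. Factoring,
  z^3 + z^2 - 2*I*z^2 + z - I*z + 2 - 2*I = (z - 2*I)*(z + I)*(z + 1 - I)
so the candidates are z = 2*I, z = -I, z = -1 + I.

Check the numerator P(z) = 3*z^2 + 1 at each one:
  P(2*I) = -11 ≠ 0, so z = 2*I is a (simple) pole.
  P(-I) = -2 ≠ 0, so z = -I is a (simple) pole.
  P(-1 + I) = 1 - 6*I ≠ 0, so z = -1 + I is a (simple) pole.

Poles of f: {-1 + I, -I, 2*I}

Final answer: {-1 + I, -I, 2*I}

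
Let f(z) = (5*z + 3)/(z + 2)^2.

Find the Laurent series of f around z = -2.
Put w = z - (-2), i.e. z = w - 2. The denominator is w^2, so it suffices to rewrite the numerator in powers of w.

P(z) = 5*z + 3
P(w - 2) = -7 + 5*w

Dividing each term by w^2:
  f = -7/w^2 + 5/w

Substituting back w = z + 2:
  f(z) = -7/(z + 2)^2 + 5/(z + 2)

The series is finite because the numerator is a polynomial; the negative powers form the principal part, and the coefficient of 1/(z + 2) gives Res(f, -2) = 5.

Final answer: -7/(z + 2)^2 + 5/(z + 2)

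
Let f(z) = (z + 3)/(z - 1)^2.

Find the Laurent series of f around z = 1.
4/(z - 1)^2 + 1/(z - 1)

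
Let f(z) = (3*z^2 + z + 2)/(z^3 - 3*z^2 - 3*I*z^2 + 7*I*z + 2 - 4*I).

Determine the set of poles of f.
{2*I, 1, 2 + I}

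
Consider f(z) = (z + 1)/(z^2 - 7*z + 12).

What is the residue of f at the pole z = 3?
-4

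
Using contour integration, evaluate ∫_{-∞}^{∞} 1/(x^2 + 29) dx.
Let f(z) = 1/(z^2 + 29). The denominator has no real zeros and deg Q - deg P = 2 ≥ 2, so the integral of f over the upper semicircle |z| = R tends to 0 as R → ∞. Closing the contour in the upper half-plane,
  ∫_{-∞}^{∞} f(x) dx = 2πi · Σ Res(f, z_k)  over the poles with Im z_k > 0.

Zeros of the denominator: z^2 + 29 = 0 gives z = ±sqrt(29)*I.
Upper half-plane: z = sqrt(29)*I (simple).

Each pole is a simple zero of Q(z) = z^2 + 29, so Res(f, z₀) = P(z₀)/Q'(z₀) with P(z) = 1, Q'(z) = 2*z:
  Res(f, sqrt(29)*I) = (1)/(2*sqrt(29)*I) = -sqrt(29)*I/58

∫_{-∞}^{∞} f(x) dx = 2πi · (-sqrt(29)*I/58) = sqrt(29)*pi/29

Final answer: sqrt(29)*pi/29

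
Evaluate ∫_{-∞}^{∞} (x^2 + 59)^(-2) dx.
Let f(z) = (z^2 + 59)^(-2). The denominator has no real zeros and deg Q - deg P = 4 ≥ 2, so the integral of f over the upper semicircle |z| = R tends to 0 as R → ∞. Closing the contour in the upper half-plane,
  ∫_{-∞}^{∞} f(x) dx = 2πi · Σ Res(f, z_k)  over the poles with Im z_k > 0.

Zeros of the denominator: z^2 + 59 = 0 gives z = ±sqrt(59)*I.
Upper half-plane: z = sqrt(59)*I (a pole of order 2).

Write f(z) = g(z)/(z - sqrt(59)*I)^2 with g(z) = (z + sqrt(59)*I)^(-2). For a double pole, Res(f, z₀) = g'(z₀):
  g'(z) = -2/(z + sqrt(59)*I)^3
  Res(f, sqrt(59)*I) = g'(sqrt(59)*I) = -sqrt(59)*I/13924

∫_{-∞}^{∞} f(x) dx = 2πi · (-sqrt(59)*I/13924) = sqrt(59)*pi/6962

Final answer: sqrt(59)*pi/6962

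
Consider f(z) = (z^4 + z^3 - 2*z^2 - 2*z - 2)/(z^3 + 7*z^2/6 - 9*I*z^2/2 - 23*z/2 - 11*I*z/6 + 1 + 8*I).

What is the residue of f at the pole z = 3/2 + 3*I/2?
-6651/1189 + 1761*I/2378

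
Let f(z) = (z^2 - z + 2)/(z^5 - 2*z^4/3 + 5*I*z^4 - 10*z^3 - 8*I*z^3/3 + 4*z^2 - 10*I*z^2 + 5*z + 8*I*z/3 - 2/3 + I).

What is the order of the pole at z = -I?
4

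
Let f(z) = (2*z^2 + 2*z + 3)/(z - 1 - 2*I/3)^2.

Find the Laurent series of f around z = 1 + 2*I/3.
Put w = z - (1 + 2*I/3), i.e. z = w + 1 + 2*I/3. The denominator is w^2, so it suffices to rewrite the numerator in powers of w.

P(z) = 2*z^2 + 2*z + 3
P(w + 1 + 2*I/3) = 55/9 + 4*I + (6 + 8*I/3)*w + 2*w^2

Dividing each term by w^2:
  f = (55/9 + 4*I)/w^2 + (6 + 8*I/3)/w + 2

Substituting back w = z - 1 - 2*I/3:
  f(z) = (55/9 + 4*I)/(z - 1 - 2*I/3)^2 + (6 + 8*I/3)/(z - 1 - 2*I/3) + 2

The series is finite because the numerator is a polynomial; the negative powers form the principal part, and the coefficient of 1/(z - 1 - 2*I/3) gives Res(f, 1 + 2*I/3) = 6 + 8*I/3.

Final answer: (55/9 + 4*I)/(z - 1 - 2*I/3)^2 + (6 + 8*I/3)/(z - 1 - 2*I/3) + 2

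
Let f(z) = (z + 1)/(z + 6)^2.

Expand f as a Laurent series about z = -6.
-5/(z + 6)^2 + 1/(z + 6)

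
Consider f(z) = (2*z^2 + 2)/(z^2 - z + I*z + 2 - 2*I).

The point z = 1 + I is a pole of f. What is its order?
Factor the denominator:
  z^2 - z + I*z + 2 - 2*I = (z - 1 - I)*(z + 2*I)

The numerator P(z) = 2*z^2 + 2 has P(1 + I) = 2 + 4*I ≠ 0, so no factor of (z - 1 - I) cancels.
Near z = 1 + I we can therefore write f(z) = g(z)/(z - 1 - I) with g analytic at 1 + I and g(1 + I) ≠ 0 (g is the numerator divided by the remaining denominator factors).

Hence z = 1 + I is a pole of order 1.

Final answer: 1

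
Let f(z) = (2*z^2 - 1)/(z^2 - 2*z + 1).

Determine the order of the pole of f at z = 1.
Factor the denominator:
  z^2 - 2*z + 1 = (z - 1)^2

The numerator P(z) = 2*z^2 - 1 has P(1) = 1 ≠ 0, so no factor of (z - 1) cancels.
Near z = 1 we can therefore write f(z) = g(z)/(z - 1)^2 with g analytic at 1 and g(1) ≠ 0 (g is just the numerator).

Hence z = 1 is a pole of order 2.

Final answer: 2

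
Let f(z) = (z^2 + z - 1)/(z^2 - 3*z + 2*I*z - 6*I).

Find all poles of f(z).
The singularities of f are the zeros of the denominator. Factoring,
  z^2 - 3*z + 2*I*z - 6*I = (z - 3)*(z + 2*I)
so the candidates are z = 3, z = -2*I.

Check the numerator P(z) = z^2 + z - 1 at each one:
  P(3) = 11 ≠ 0, so z = 3 is a (simple) pole.
  P(-2*I) = -5 - 2*I ≠ 0, so z = -2*I is a (simple) pole.

Poles of f: {-2*I, 3}

Final answer: {-2*I, 3}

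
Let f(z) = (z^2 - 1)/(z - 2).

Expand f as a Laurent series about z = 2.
Put w = z - (2), i.e. z = w + 2. The denominator is w, so it suffices to rewrite the numerator in powers of w.

P(z) = z^2 - 1
P(w + 2) = 3 + 4*w + w^2

Dividing each term by w:
  f = 3/w + 4 + w

Substituting back w = z - 2:
  f(z) = 3/(z - 2) + 4 + (z - 2)

The series is finite because the numerator is a polynomial; the negative powers form the principal part, and the coefficient of 1/(z - 2) gives Res(f, 2) = 3.

Final answer: 3/(z - 2) + 4 + (z - 2)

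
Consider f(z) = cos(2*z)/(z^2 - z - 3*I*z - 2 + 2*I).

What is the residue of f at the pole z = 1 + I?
Write f(z) = P(z)/Q(z) with P(z) = cos(2*z) and Q(z) = z^2 - z - 3*I*z - 2 + 2*I.
The denominator factors as Q(z) = (z - 2*I)*(z - 1 - I), so z = 1 + I is a simple zero of Q and P is analytic there; z = 1 + I is therefore a simple pole and
  Res(f, z₀) = P(z₀)/Q'(z₀).

Q'(z) = 2*z - 1 - 3*I, so Q'(1 + I) = 1 - I.
P(1 + I) = cos(2 + 2*I).

Res(f, 1 + I) = (cos(2 + 2*I))/(1 - I) = (1/2 + I/2)*cos(2 + 2*I)

Final answer: (1/2 + I/2)*cos(2 + 2*I)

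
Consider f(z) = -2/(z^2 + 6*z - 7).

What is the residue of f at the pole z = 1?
Write f(z) = P(z)/Q(z) with P(z) = -2 and Q(z) = z^2 + 6*z - 7.
The denominator factors as Q(z) = (z - 1)*(z + 7), so z = 1 is a simple zero of Q and P is analytic there; z = 1 is therefore a simple pole and
  Res(f, z₀) = P(z₀)/Q'(z₀).

Q'(z) = 2*z + 6, so Q'(1) = 8.
P(1) = -2.

Res(f, 1) = (-2)/(8) = -1/4

Final answer: -1/4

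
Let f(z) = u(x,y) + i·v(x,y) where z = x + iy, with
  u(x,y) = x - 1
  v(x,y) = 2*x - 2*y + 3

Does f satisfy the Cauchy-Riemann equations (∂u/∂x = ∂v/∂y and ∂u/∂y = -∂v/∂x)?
∂u/∂x = 1
∂v/∂y = -2
∂u/∂y = 0
∂v/∂x = 2
∂u/∂x ≠ ∂v/∂y and ∂u/∂y ≠ -∂v/∂x; the Cauchy-Riemann equations are not satisfied, so f is not analytic.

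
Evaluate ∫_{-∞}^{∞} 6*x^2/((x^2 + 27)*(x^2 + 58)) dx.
Let f(z) = 6*z^2/((z^2 + 27)*(z^2 + 58)). The denominator has no real zeros and deg Q - deg P = 2 ≥ 2, so the integral of f over the upper semicircle |z| = R tends to 0 as R → ∞. Closing the contour in the upper half-plane,
  ∫_{-∞}^{∞} f(x) dx = 2πi · Σ Res(f, z_k)  over the poles with Im z_k > 0.

Zeros of the denominator: z^2 + 58 = 0 gives z = ±sqrt(58)*I; z^2 + 27 = 0 gives z = ±3*sqrt(3)*I.
Upper half-plane: z = 3*sqrt(3)*I, z = sqrt(58)*I (simple).

Each pole is a simple zero of Q(z) = z^4 + 85*z^2 + 1566, so Res(f, z₀) = P(z₀)/Q'(z₀) with P(z) = 6*z^2, Q'(z) = 4*z^3 + 170*z:
  Res(f, 3*sqrt(3)*I) = (-162)/(186*sqrt(3)*I) = 9*sqrt(3)*I/31
  Res(f, sqrt(58)*I) = (-348)/(-62*sqrt(58)*I) = -3*sqrt(58)*I/31

Sum of residues: 3*I*(-sqrt(58) + 3*sqrt(3))/31
∫_{-∞}^{∞} f(x) dx = 2πi · (3*I*(-sqrt(58) + 3*sqrt(3))/31) = 6*pi*(-3*sqrt(3) + sqrt(58))/31

Final answer: 6*pi*(-3*sqrt(3) + sqrt(58))/31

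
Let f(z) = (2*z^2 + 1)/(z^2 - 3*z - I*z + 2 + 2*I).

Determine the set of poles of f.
The singularities of f are the zeros of the denominator. Factoring,
  z^2 - 3*z - I*z + 2 + 2*I = (z - 1 - I)*(z - 2)
so the candidates are z = 1 + I, z = 2.

Check the numerator P(z) = 2*z^2 + 1 at each one:
  P(1 + I) = 1 + 4*I ≠ 0, so z = 1 + I is a (simple) pole.
  P(2) = 9 ≠ 0, so z = 2 is a (simple) pole.

Poles of f: {1 + I, 2}

Final answer: {1 + I, 2}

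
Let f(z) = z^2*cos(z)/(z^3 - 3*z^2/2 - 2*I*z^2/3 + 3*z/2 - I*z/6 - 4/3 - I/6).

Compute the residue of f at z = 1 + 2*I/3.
Write f(z) = P(z)/Q(z) with P(z) = z^2*cos(z) and Q(z) = z^3 - 3*z^2/2 - 2*I*z^2/3 + 3*z/2 - I*z/6 - 4/3 - I/6.
The denominator factors as Q(z) = (z + I)*(z - 1 - 2*I/3)*(z - 1/2 - I), so z = 1 + 2*I/3 is a simple zero of Q and P is analytic there; z = 1 + 2*I/3 is therefore a simple pole and
  Res(f, z₀) = P(z₀)/Q'(z₀).

Q'(z) = 3*z^2 - 3*z - 4*I*z/3 + 3/2 - I/6, so Q'(1 + 2*I/3) = 19/18 + I/2.
P(1 + 2*I/3) = (5/9 + 4*I/3)*cos(1 + 2*I/3).

Res(f, 1 + 2*I/3) = ((5/9 + 4*I/3)*cos(1 + 2*I/3))/(19/18 + I/2) = (203/221 + 183*I/221)*cos(1 + 2*I/3)

Final answer: (203/221 + 183*I/221)*cos(1 + 2*I/3)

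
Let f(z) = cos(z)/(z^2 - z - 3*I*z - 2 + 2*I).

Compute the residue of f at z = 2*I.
Write f(z) = P(z)/Q(z) with P(z) = cos(z) and Q(z) = z^2 - z - 3*I*z - 2 + 2*I.
The denominator factors as Q(z) = (z - 1 - I)*(z - 2*I), so z = 2*I is a simple zero of Q and P is analytic there; z = 2*I is therefore a simple pole and
  Res(f, z₀) = P(z₀)/Q'(z₀).

Q'(z) = 2*z - 1 - 3*I, so Q'(2*I) = -1 + I.
P(2*I) = cosh(2).

Res(f, 2*I) = (cosh(2))/(-1 + I) = (-1/2 - I/2)*cosh(2)

Final answer: (-1/2 - I/2)*cosh(2)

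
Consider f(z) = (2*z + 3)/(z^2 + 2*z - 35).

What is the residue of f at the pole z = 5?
13/12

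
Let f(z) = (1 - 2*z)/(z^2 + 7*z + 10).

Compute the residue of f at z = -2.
Write f(z) = P(z)/Q(z) with P(z) = 1 - 2*z and Q(z) = z^2 + 7*z + 10.
The denominator factors as Q(z) = (z + 5)*(z + 2), so z = -2 is a simple zero of Q and P is analytic there; z = -2 is therefore a simple pole and
  Res(f, z₀) = P(z₀)/Q'(z₀).

Q'(z) = 2*z + 7, so Q'(-2) = 3.
P(-2) = 5.

Res(f, -2) = (5)/(3) = 5/3

Final answer: 5/3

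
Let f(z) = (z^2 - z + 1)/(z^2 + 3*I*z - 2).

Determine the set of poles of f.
The singularities of f are the zeros of the denominator. Factoring,
  z^2 + 3*I*z - 2 = (z + 2*I)*(z + I)
so the candidates are z = -2*I, z = -I.

Check the numerator P(z) = z^2 - z + 1 at each one:
  P(-2*I) = -3 + 2*I ≠ 0, so z = -2*I is a (simple) pole.
  P(-I) = I ≠ 0, so z = -I is a (simple) pole.

Poles of f: {-2*I, -I}

Final answer: {-2*I, -I}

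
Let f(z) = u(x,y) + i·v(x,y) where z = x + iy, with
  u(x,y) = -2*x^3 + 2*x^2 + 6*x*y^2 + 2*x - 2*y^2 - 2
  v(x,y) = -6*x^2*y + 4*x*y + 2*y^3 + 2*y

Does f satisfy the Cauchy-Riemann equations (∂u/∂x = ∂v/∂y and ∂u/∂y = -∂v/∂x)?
∂u/∂x = -6*x^2 + 4*x + 6*y^2 + 2
∂v/∂y = -6*x^2 + 4*x + 6*y^2 + 2
∂u/∂y = 12*x*y - 4*y
∂v/∂x = -12*x*y + 4*y
∂u/∂x = ∂v/∂y and ∂u/∂y = -∂v/∂x hold identically; f is analytic.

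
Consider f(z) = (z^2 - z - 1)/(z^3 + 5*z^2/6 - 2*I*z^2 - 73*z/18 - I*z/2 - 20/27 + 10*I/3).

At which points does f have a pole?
The singularities of f are the zeros of the denominator. Factoring,
  z^3 + 5*z^2/6 - 2*I*z^2 - 73*z/18 - I*z/2 - 20/27 + 10*I/3 = (z + 1/3 - I)*(z - 3/2 - I/3)*(z + 2 - 2*I/3)
so the candidates are z = -1/3 + I, z = 3/2 + I/3, z = -2 + 2*I/3.

Check the numerator P(z) = z^2 - z - 1 at each one:
  P(-1/3 + I) = -14/9 - 5*I/3 ≠ 0, so z = -1/3 + I is a (simple) pole.
  P(3/2 + I/3) = -13/36 + 2*I/3 ≠ 0, so z = 3/2 + I/3 is a (simple) pole.
  P(-2 + 2*I/3) = 41/9 - 10*I/3 ≠ 0, so z = -2 + 2*I/3 is a (simple) pole.

Poles of f: {-2 + 2*I/3, -1/3 + I, 3/2 + I/3}

Final answer: {-2 + 2*I/3, -1/3 + I, 3/2 + I/3}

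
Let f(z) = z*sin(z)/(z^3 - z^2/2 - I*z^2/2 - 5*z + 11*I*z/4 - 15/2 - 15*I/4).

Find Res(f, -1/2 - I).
(27/901 - 91*I/901)*sin(1/2 + I)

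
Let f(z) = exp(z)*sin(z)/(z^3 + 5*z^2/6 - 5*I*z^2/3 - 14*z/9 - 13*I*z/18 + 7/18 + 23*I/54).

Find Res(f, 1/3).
Write f(z) = P(z)/Q(z) with P(z) = exp(z)*sin(z) and Q(z) = z^3 + 5*z^2/6 - 5*I*z^2/3 - 14*z/9 - 13*I*z/18 + 7/18 + 23*I/54.
The denominator factors as Q(z) = (z - 1/3)*(z - 1/3 - I)*(z + 3/2 - 2*I/3), so z = 1/3 is a simple zero of Q and P is analytic there; z = 1/3 is therefore a simple pole and
  Res(f, z₀) = P(z₀)/Q'(z₀).

Q'(z) = 3*z^2 + 5*z/3 - 10*I*z/3 - 14/9 - 13*I/18, so Q'(1/3) = -2/3 - 11*I/6.
P(1/3) = exp(1/3)*sin(1/3).

Res(f, 1/3) = (exp(1/3)*sin(1/3))/(-2/3 - 11*I/6) = (-24/137 + 66*I/137)*exp(1/3)*sin(1/3)

Final answer: (-24/137 + 66*I/137)*exp(1/3)*sin(1/3)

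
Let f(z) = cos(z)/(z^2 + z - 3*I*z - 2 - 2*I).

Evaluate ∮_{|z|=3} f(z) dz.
pi*(-1 - I)*cos(1 - I) + pi*(1 + I)*cosh(2)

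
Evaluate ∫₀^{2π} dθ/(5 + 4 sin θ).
Call the integral J. The integrand is 2π-periodic and we integrate over a full period, so shifting θ does not change the value (θ → θ + π/2 turns sin θ into cos θ). Hence
  J = ∫₀^{2π} dθ/(5 + 4 cos θ).
Put z = e^{iθ}: then cos θ = (z + 1/z)/2, dθ = dz/(iz), and z runs once counterclockwise around |z| = 1:
  J = ∮_{|z|=1} 1/(5 + 4*(z + 1/z)/2) · dz/(iz) = (2/i) ∮_{|z|=1} dz/(4*z^2 + 10*z + 4).
The roots of 4*z^2 + 10*z + 4 are z = (-5 ± sqrt(5^2 - 4^2))/4, with sqrt(9) = 3; their product is 1, so only z₊ = -1/2 lies inside the unit circle (z₋ = -2 lies outside).
z₊ is a simple zero of q(z) = 4*z^2 + 10*z + 4, so Res(1/q, z₊) = 1/q'(z₊) with q'(z) = 8*z + 10; and q'(z₊) = 4*(z₊ - z₋) = 6.
Therefore J = (2/i) · 2πi · 1/(6) = 2*pi/(3) = 2*pi/3

Final answer: 2*pi/3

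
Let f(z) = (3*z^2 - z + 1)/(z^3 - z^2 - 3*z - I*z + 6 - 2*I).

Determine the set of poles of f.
The singularities of f are the zeros of the denominator. Factoring,
  z^3 - z^2 - 3*z - I*z + 6 - 2*I = (z - 2 - I)*(z - 1 + I)*(z + 2)
so the candidates are z = 2 + I, z = 1 - I, z = -2.

Check the numerator P(z) = 3*z^2 - z + 1 at each one:
  P(2 + I) = 8 + 11*I ≠ 0, so z = 2 + I is a (simple) pole.
  P(1 - I) = -5*I ≠ 0, so z = 1 - I is a (simple) pole.
  P(-2) = 15 ≠ 0, so z = -2 is a (simple) pole.

Poles of f: {-2, 1 - I, 2 + I}

Final answer: {-2, 1 - I, 2 + I}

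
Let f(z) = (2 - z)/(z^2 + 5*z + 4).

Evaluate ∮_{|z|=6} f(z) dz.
By the residue theorem, ∮_C f(z) dz = 2πi · (sum of the residues of f at the poles inside |z| = 6).

The denominator factors as (z + 1)*(z + 4), so the singularities of f are simple poles at z = -1, z = -4.
  |-1|² = 1 < 36 = 6², so this pole is inside the contour.
  |-4|² = 16 < 36 = 6², so this pole is inside the contour.

With P(z) = 2 - z and Q(z) = z^2 + 5*z + 4, each pole is simple, so Res(f, z₀) = P(z₀)/Q'(z₀) with Q'(z) = 2*z + 5.
  Res(f, -1) = P(-1)/Q'(-1) = (3)/(3) = 1
  Res(f, -4) = P(-4)/Q'(-4) = (6)/(-3) = -2

Sum of residues inside C: -1
∮_C f(z) dz = 2πi · (-1) = -2*I*pi

Final answer: -2*I*pi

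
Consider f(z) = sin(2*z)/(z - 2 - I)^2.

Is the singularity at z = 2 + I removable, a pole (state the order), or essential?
Write f(z) = g(z)/(z - 2 - I)^2 with g(z) = sin(2*z).
g is entire and g(2 + I) = sin(4 + 2*I) ≠ 0, so no factor of (z - 2 - I) cancels: the Laurent expansion of f about z = 2 + I starts at the power -2, i.e. lim_{z→z₀} (z - z₀)^2 f(z) = sin(4 + 2*I) is finite and nonzero.
So z = 2 + I is a pole of order 2.

Final answer: pole of order 2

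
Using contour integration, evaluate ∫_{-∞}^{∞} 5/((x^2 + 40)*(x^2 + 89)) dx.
Let f(z) = 5/((z^2 + 40)*(z^2 + 89)). The denominator has no real zeros and deg Q - deg P = 4 ≥ 2, so the integral of f over the upper semicircle |z| = R tends to 0 as R → ∞. Closing the contour in the upper half-plane,
  ∫_{-∞}^{∞} f(x) dx = 2πi · Σ Res(f, z_k)  over the poles with Im z_k > 0.

Zeros of the denominator: z^2 + 40 = 0 gives z = ±2*sqrt(10)*I; z^2 + 89 = 0 gives z = ±sqrt(89)*I.
Upper half-plane: z = 2*sqrt(10)*I, z = sqrt(89)*I (simple).

Each pole is a simple zero of Q(z) = z^4 + 129*z^2 + 3560, so Res(f, z₀) = P(z₀)/Q'(z₀) with P(z) = 5, Q'(z) = 4*z^3 + 258*z:
  Res(f, 2*sqrt(10)*I) = (5)/(196*sqrt(10)*I) = -sqrt(10)*I/392
  Res(f, sqrt(89)*I) = (5)/(-98*sqrt(89)*I) = 5*sqrt(89)*I/8722

Sum of residues: I*(-89*sqrt(10) + 20*sqrt(89))/34888
∫_{-∞}^{∞} f(x) dx = 2πi · (I*(-89*sqrt(10) + 20*sqrt(89))/34888) = pi*(-20*sqrt(89) + 89*sqrt(10))/17444

Final answer: pi*(-20*sqrt(89) + 89*sqrt(10))/17444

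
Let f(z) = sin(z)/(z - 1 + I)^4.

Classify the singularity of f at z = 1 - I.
Write f(z) = g(z)/(z - 1 + I)^4 with g(z) = sin(z).
g is entire and g(1 - I) = sin(1 - I) ≠ 0, so no factor of (z - 1 + I) cancels: the Laurent expansion of f about z = 1 - I starts at the power -4, i.e. lim_{z→z₀} (z - z₀)^4 f(z) = sin(1 - I) is finite and nonzero.
So z = 1 - I is a pole of order 4.

Final answer: pole of order 4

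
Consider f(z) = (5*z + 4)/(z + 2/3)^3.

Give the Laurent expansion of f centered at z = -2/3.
Put w = z - (-2/3), i.e. z = w - 2/3. The denominator is w^3, so it suffices to rewrite the numerator in powers of w.

P(z) = 5*z + 4
P(w - 2/3) = 2/3 + 5*w

Dividing each term by w^3:
  f = 2/(3*w^3) + 5/w^2

Substituting back w = z + 2/3:
  f(z) = 2/(3*(z + 2/3)^3) + 5/(z + 2/3)^2

The series is finite because the numerator is a polynomial; the negative powers form the principal part.

Final answer: 2/(3*(z + 2/3)^3) + 5/(z + 2/3)^2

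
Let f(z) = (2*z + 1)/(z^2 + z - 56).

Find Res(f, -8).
1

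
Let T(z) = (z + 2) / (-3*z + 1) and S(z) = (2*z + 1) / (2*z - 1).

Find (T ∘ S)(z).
(-6*z + 1)/(4*z + 4)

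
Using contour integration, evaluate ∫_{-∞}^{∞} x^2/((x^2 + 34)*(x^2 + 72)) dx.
Let f(z) = z^2/((z^2 + 34)*(z^2 + 72)). The denominator has no real zeros and deg Q - deg P = 2 ≥ 2, so the integral of f over the upper semicircle |z| = R tends to 0 as R → ∞. Closing the contour in the upper half-plane,
  ∫_{-∞}^{∞} f(x) dx = 2πi · Σ Res(f, z_k)  over the poles with Im z_k > 0.

Zeros of the denominator: z^2 + 34 = 0 gives z = ±sqrt(34)*I; z^2 + 72 = 0 gives z = ±6*sqrt(2)*I.
Upper half-plane: z = 6*sqrt(2)*I, z = sqrt(34)*I (simple).

Each pole is a simple zero of Q(z) = z^4 + 106*z^2 + 2448, so Res(f, z₀) = P(z₀)/Q'(z₀) with P(z) = z^2, Q'(z) = 4*z^3 + 212*z:
  Res(f, 6*sqrt(2)*I) = (-72)/(-456*sqrt(2)*I) = -3*sqrt(2)*I/38
  Res(f, sqrt(34)*I) = (-34)/(76*sqrt(34)*I) = sqrt(34)*I/76

Sum of residues: I*(-6*sqrt(2) + sqrt(34))/76
∫_{-∞}^{∞} f(x) dx = 2πi · (I*(-6*sqrt(2) + sqrt(34))/76) = pi*(-sqrt(34) + 6*sqrt(2))/38

Final answer: pi*(-sqrt(34) + 6*sqrt(2))/38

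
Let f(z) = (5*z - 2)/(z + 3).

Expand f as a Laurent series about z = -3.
Put w = z - (-3), i.e. z = w - 3. The denominator is w, so it suffices to rewrite the numerator in powers of w.

P(z) = 5*z - 2
P(w - 3) = -17 + 5*w

Dividing each term by w:
  f = -17/w + 5

Substituting back w = z + 3:
  f(z) = -17/(z + 3) + 5

The series is finite because the numerator is a polynomial; the negative powers form the principal part, and the coefficient of 1/(z + 3) gives Res(f, -3) = -17.

Final answer: -17/(z + 3) + 5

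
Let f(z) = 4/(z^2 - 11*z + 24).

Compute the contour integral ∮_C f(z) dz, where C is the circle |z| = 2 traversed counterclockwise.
By the residue theorem, ∮_C f(z) dz = 2πi · (sum of the residues of f at the poles inside |z| = 2).

The denominator factors as (z - 3)*(z - 8), so the singularities of f are simple poles at z = 3, z = 8.
  |3|² = 9 > 4 = 2², so this pole is outside the contour.
  |8|² = 64 > 4 = 2², so this pole is outside the contour.

No pole lies inside the contour, so f is analytic on and inside C and the integral is 0 (Cauchy's theorem).

Final answer: 0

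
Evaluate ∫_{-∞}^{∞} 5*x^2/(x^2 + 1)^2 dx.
Let f(z) = 5*z^2/(z^2 + 1)^2. The denominator has no real zeros and deg Q - deg P = 2 ≥ 2, so the integral of f over the upper semicircle |z| = R tends to 0 as R → ∞. Closing the contour in the upper half-plane,
  ∫_{-∞}^{∞} f(x) dx = 2πi · Σ Res(f, z_k)  over the poles with Im z_k > 0.

Zeros of the denominator: z^2 + 1 = 0 gives z = ±I.
Upper half-plane: z = I (a pole of order 2).

Write f(z) = g(z)/(z - I)^2 with g(z) = 5*z^2/(z + I)^2. For a double pole, Res(f, z₀) = g'(z₀):
  g'(z) = 10*I*z/(z + I)^3
  Res(f, I) = g'(I) = -5*I/4

∫_{-∞}^{∞} f(x) dx = 2πi · (-5*I/4) = 5*pi/2

Final answer: 5*pi/2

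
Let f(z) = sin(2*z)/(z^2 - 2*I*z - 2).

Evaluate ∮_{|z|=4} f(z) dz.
By the residue theorem, ∮_C f(z) dz = 2πi · (sum of the residues of f at the poles inside |z| = 4).

The denominator factors as (z + 1 - I)*(z - 1 - I), so the singularities of f are simple poles at z = -1 + I, z = 1 + I.
  |-1 + I|² = 2 < 16 = 4², so this pole is inside the contour.
  |1 + I|² = 2 < 16 = 4², so this pole is inside the contour.

With P(z) = sin(2*z) and Q(z) = z^2 - 2*I*z - 2, each pole is simple, so Res(f, z₀) = P(z₀)/Q'(z₀) with Q'(z) = 2*z - 2*I.
  Res(f, -1 + I) = P(-1 + I)/Q'(-1 + I) = (-sin(2 - 2*I))/(-2) = sin(2 - 2*I)/2
  Res(f, 1 + I) = P(1 + I)/Q'(1 + I) = (sin(2 + 2*I))/(2) = sin(2 + 2*I)/2

Sum of residues inside C: sin(2 + 2*I)/2 + sin(2 - 2*I)/2
∮_C f(z) dz = 2πi · (sin(2 + 2*I)/2 + sin(2 - 2*I)/2) = I*pi*sin(2 - 2*I) + I*pi*sin(2 + 2*I)

Final answer: I*pi*sin(2 - 2*I) + I*pi*sin(2 + 2*I)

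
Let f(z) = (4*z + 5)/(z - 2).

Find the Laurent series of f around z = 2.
13/(z - 2) + 4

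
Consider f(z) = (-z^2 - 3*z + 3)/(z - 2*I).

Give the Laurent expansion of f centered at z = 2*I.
Put w = z - (2*I), i.e. z = w + 2*I. The denominator is w, so it suffices to rewrite the numerator in powers of w.

P(z) = -z^2 - 3*z + 3
P(w + 2*I) = 7 - 6*I + (-3 - 4*I)*w - w^2

Dividing each term by w:
  f = (7 - 6*I)/w - 3 - 4*I - w

Substituting back w = z - 2*I:
  f(z) = (7 - 6*I)/(z - 2*I) - 3 - 4*I - (z - 2*I)

The series is finite because the numerator is a polynomial; the negative powers form the principal part, and the coefficient of 1/(z - 2*I) gives Res(f, 2*I) = 7 - 6*I.

Final answer: (7 - 6*I)/(z - 2*I) - 3 - 4*I - (z - 2*I)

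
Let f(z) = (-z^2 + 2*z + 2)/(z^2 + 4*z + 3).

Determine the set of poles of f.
{-3, -1}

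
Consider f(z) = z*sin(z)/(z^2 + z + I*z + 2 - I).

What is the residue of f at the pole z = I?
Write f(z) = P(z)/Q(z) with P(z) = z*sin(z) and Q(z) = z^2 + z + I*z + 2 - I.
The denominator factors as Q(z) = (z - I)*(z + 1 + 2*I), so z = I is a simple zero of Q and P is analytic there; z = I is therefore a simple pole and
  Res(f, z₀) = P(z₀)/Q'(z₀).

Q'(z) = 2*z + 1 + I, so Q'(I) = 1 + 3*I.
P(I) = -sinh(1).

Res(f, I) = (-sinh(1))/(1 + 3*I) = (-1/10 + 3*I/10)*sinh(1)

Final answer: (-1/10 + 3*I/10)*sinh(1)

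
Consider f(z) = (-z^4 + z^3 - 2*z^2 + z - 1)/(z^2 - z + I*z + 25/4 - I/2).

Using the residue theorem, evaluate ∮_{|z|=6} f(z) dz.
By the residue theorem, ∮_C f(z) dz = 2πi · (sum of the residues of f at the poles inside |z| = 6).

The denominator factors as (z - 1/2 + 3*I)*(z - 1/2 - 2*I), so the singularities of f are simple poles at z = 1/2 - 3*I, z = 1/2 + 2*I.
  |1/2 - 3*I|² = 37/4 < 36 = 6², so this pole is inside the contour.
  |1/2 + 2*I|² = 17/4 < 36 = 6², so this pole is inside the contour.

With P(z) = -z^4 + z^3 - 2*z^2 + z - 1 and Q(z) = z^2 - z + I*z + 25/4 - I/2, each pole is simple, so Res(f, z₀) = P(z₀)/Q'(z₀) with Q'(z) = 2*z - 1 + I.
  Res(f, 1/2 - 3*I) = P(1/2 - 3*I)/Q'(1/2 - 3*I) = (-1023/16 - 99*I/4)/(-5*I) = 99/20 - 1023*I/80
  Res(f, 1/2 + 2*I) = P(1/2 + 2*I)/Q'(1/2 + 2*I) = (-143/16 + 13*I/2)/(5*I) = 13/10 + 143*I/80

Sum of residues inside C: 25/4 - 11*I
∮_C f(z) dz = 2πi · (25/4 - 11*I) = pi*(22 + 25*I/2)

Final answer: pi*(22 + 25*I/2)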